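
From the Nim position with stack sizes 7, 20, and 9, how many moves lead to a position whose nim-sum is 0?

1

Nim-sum: 7 XOR 20 XOR 9 = 26.
The overall nim-sum is X = 26. A stack of size p has a winning move iff p XOR X < p (reduce it to p XOR X).
  7: 7 XOR 26 = 29 ≥ 7 — no move.
  20: 20 XOR 26 = 14 < 20 — winning move (to 14).
  9: 9 XOR 26 = 19 ≥ 9 — no move.
That gives 1 winning move.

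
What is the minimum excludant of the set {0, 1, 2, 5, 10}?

3

The values 0, 1, 2 are all present; 3 is the first non-negative integer missing from the set.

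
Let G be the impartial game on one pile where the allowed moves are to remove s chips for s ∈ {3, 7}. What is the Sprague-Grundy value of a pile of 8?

2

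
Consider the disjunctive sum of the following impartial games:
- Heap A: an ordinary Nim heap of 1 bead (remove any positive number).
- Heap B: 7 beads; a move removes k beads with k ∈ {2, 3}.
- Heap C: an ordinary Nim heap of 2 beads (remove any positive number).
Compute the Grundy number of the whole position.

2

Heap A is a plain Nim heap of size 1, so its Grundy value is 1.
Build the Grundy sequence for heap B with g(k) = mex{g(k−s) : s ∈ {2, 3}, s ≤ k}:
k:     0  1  2  3  4  5  6  7
g(k):  0  0  1  1  2  0  0  1
So g(7) = 1.
Heap C is a plain Nim heap of size 2, so its Grundy value is 2.
By the Sprague-Grundy theorem, the Grundy value of a sum of independent games is the XOR of the component values.
Combined value = 1 XOR 1 XOR 2 = 2.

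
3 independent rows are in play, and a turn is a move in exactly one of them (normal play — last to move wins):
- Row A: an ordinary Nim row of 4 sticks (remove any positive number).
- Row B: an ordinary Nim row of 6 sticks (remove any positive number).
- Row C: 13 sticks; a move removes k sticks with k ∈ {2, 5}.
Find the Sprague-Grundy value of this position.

3

Row A is a plain Nim row of size 4, so its Grundy value is 4.
Row B is a plain Nim row of size 6, so its Grundy value is 6.
Build the Grundy sequence for row C with g(k) = mex{g(k−s) : s ∈ {2, 5}, s ≤ k}:
g(0) = mex{} = 0
g(1) = mex{} = 0
g(2) = mex{0} = 1
g(3) = mex{0} = 1
g(4) = mex{1} = 0
g(5) = mex{0,1} = 2
g(6) = mex{0} = 1
g(7) = mex{1,2} = 0
g(8) = mex{1} = 0
g(9) = mex{0} = 1
g(10) = mex{0,2} = 1
g(11) = mex{1} = 0
g(12) = mex{0,1} = 2
g(13) = mex{0} = 1
So g(13) = 1.
By the Sprague-Grundy theorem, the Grundy value of a sum of independent games is the XOR of the component values.
Combined value = 4 ⊕ 6 ⊕ 1 = 3.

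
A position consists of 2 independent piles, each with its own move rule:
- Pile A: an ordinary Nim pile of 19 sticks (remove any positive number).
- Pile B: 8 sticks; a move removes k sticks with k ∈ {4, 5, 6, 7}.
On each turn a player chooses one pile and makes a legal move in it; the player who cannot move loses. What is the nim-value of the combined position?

Pile A is a plain Nim pile of size 19, so its Grundy value is 19.
For pile B, compute g(0), g(1), … with moves {4, 5, 6, 7}:
k:     0  1  2  3  4  5  6  7  8
g(k):  0  0  0  0  1  1  1  1  2
So g(8) = 2.
By the Sprague-Grundy theorem, the Grundy value of a sum of independent games is the XOR of the component values.
Combined value = 19 ⊕ 2 = 17.

17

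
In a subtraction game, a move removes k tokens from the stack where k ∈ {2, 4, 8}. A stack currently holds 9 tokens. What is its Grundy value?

Grundy values for subtraction set {2, 4, 8}:
g(0) = mex{} = 0
g(1) = mex{} = 0
g(2) = mex{0} = 1
g(3) = mex{0} = 1
g(4) = mex{0,1} = 2
g(5) = mex{0,1} = 2
g(6) = mex{1,2} = 0
g(7) = mex{1,2} = 0
g(8) = mex{0,2} = 1
g(9) = mex{0,2} = 1
So g(9) = 1.

1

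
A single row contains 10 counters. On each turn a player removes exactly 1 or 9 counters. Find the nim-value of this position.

0

Grundy values for subtraction set {1, 9}:
g(0) = mex{} = 0
g(1) = mex{0} = 1
g(2) = mex{1} = 0
g(3) = mex{0} = 1
g(4) = mex{1} = 0
g(5) = mex{0} = 1
g(6) = mex{1} = 0
g(7) = mex{0} = 1
g(8) = mex{1} = 0
g(9) = mex{0} = 1
g(10) = mex{1} = 0
So g(10) = 0.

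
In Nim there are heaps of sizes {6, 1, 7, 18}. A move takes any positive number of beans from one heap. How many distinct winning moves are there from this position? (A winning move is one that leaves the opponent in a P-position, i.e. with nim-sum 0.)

Compute the nim-sum pairwise:
6 ^ 1 = 7
7 ^ 7 = 0
0 ^ 18 = 18
The overall nim-sum is X = 18. A heap of size p has a winning move iff p XOR X < p (reduce it to p XOR X).
  6: 6 XOR 18 = 20 ≥ 6 — no move.
  1: 1 XOR 18 = 19 ≥ 1 — no move.
  7: 7 XOR 18 = 21 ≥ 7 — no move.
  18: 18 XOR 18 = 0 < 18 — winning move (to 0).
That gives 1 winning move.

1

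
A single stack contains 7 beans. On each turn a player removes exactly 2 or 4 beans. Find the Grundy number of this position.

Grundy values for subtraction set {2, 4}:
g(0) = mex{} = 0
g(1) = mex{} = 0
g(2) = mex{0} = 1
g(3) = mex{0} = 1
g(4) = mex{0,1} = 2
g(5) = mex{0,1} = 2
g(6) = mex{1,2} = 0
g(7) = mex{1,2} = 0
So g(7) = 0.

0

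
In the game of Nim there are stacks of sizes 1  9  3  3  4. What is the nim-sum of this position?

Write each in binary and XOR column by column:
  0001  (1)
  1001  (9)
  0011  (3)
  0011  (3)
  0100  (4)
  ----
  1100  (12)

12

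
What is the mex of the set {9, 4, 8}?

0

0 is not in the set, so the mex is 0.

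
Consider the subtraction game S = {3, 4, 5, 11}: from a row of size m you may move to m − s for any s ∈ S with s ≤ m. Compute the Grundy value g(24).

0

Compute g(0), g(1), … for moves {3, 4, 5, 11}:
k:     0  1  2  3  4  5  6  7  8  9 10 11 12 13 14 15 16 17 18 19 20 21 22 23 24
g(k):  0  0  0  1  1  1  2  2  0  0  0  1  1  1  2  2  0  0  0  1  1  1  2  2  0
So g(24) = 0.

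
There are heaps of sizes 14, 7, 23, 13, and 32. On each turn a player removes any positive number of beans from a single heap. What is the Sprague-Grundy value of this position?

51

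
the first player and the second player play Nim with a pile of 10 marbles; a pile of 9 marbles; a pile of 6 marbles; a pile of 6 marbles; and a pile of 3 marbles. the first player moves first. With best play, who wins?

the second player wins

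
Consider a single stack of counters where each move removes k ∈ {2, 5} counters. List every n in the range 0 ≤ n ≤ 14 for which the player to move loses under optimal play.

0, 1, 4, 7, 8, 11, 14

Build the Grundy sequence with g(k) = mex{g(k−s) : s ∈ {2, 5}, s ≤ k}:
k:     0  1  2  3  4  5  6  7  8  9 10 11 12 13 14
g(k):  0  0  1  1  0  2  1  0  0  1  1  0  2  1  0
The P-positions (g = 0) in 0..14 are 0, 1, 4, 7, 8, 11, 14.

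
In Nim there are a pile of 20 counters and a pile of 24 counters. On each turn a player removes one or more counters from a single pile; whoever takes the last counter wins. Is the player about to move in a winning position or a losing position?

Winning position

Compute the nim-sum pairwise:
20 ^ 24 = 12
The nim-sum is 12 ≠ 0, so this is an N-position: the player to move can win.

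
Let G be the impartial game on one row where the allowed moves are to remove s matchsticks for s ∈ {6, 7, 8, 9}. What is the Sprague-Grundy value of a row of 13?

Grundy values for subtraction set {6, 7, 8, 9}:
g(0) = mex{} = 0
g(1) = mex{} = 0
g(2) = mex{} = 0
g(3) = mex{} = 0
g(4) = mex{} = 0
g(5) = mex{} = 0
g(6) = mex{0} = 1
g(7) = mex{0} = 1
g(8) = mex{0} = 1
g(9) = mex{0} = 1
g(10) = mex{0} = 1
g(11) = mex{0} = 1
g(12) = mex{0,1} = 2
g(13) = mex{0,1} = 2
So g(13) = 2.

2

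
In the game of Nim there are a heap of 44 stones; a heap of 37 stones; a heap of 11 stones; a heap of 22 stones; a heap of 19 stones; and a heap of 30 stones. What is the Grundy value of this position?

25

Nim-sum: 44 ⊕ 37 ⊕ 11 ⊕ 22 ⊕ 19 ⊕ 30 = 25.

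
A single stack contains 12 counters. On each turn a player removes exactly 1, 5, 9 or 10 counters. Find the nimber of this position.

2

Grundy values for subtraction set {1, 5, 9, 10}:
k:     0  1  2  3  4  5  6  7  8  9 10 11 12
g(k):  0  1  0  1  0  1  0  1  0  1  2  3  2
So g(12) = 2.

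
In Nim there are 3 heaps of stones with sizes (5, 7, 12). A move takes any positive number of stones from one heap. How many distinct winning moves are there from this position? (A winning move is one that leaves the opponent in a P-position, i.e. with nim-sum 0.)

Nim-sum: 5 XOR 7 XOR 12 = 14.
The overall nim-sum is X = 14. A heap of size p has a winning move iff p XOR X < p (reduce it to p XOR X).
  5: 5 XOR 14 = 11 ≥ 5 — no move.
  7: 7 XOR 14 = 9 ≥ 7 — no move.
  12: 12 XOR 14 = 2 < 12 — winning move (to 2).
That gives 1 winning move.

1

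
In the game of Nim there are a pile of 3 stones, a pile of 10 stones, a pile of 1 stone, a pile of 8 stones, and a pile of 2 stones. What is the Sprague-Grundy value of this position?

2

Bitwise XOR of the heap sizes:
  0011  (3)
  1010  (10)
  0001  (1)
  1000  (8)
  0010  (2)
  ----
  0010  (2)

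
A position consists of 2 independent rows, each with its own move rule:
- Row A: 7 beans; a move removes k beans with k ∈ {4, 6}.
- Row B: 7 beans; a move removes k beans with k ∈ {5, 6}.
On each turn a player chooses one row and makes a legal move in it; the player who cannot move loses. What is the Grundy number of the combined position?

0

For row A, compute g(0), g(1), … with moves {4, 6}:
g(0) = mex{} = 0
g(1) = mex{} = 0
g(2) = mex{} = 0
g(3) = mex{} = 0
g(4) = mex{0} = 1
g(5) = mex{0} = 1
g(6) = mex{0} = 1
g(7) = mex{0} = 1
So g(7) = 1.
Build the Grundy sequence for row B with g(k) = mex{g(k−s) : s ∈ {5, 6}, s ≤ k}:
g(0) = mex{} = 0
g(1) = mex{} = 0
g(2) = mex{} = 0
g(3) = mex{} = 0
g(4) = mex{} = 0
g(5) = mex{0} = 1
g(6) = mex{0} = 1
g(7) = mex{0} = 1
So g(7) = 1.
The value of a disjunctive sum is the nim-sum of the parts.
Combined value = 1 ⊕ 1 = 0.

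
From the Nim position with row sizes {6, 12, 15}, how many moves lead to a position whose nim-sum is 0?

Nim-sum: 6 ⊕ 12 ⊕ 15 = 5.
The overall nim-sum is X = 5. A row of size p has a winning move iff p XOR X < p (reduce it to p XOR X).
  6: 6 XOR 5 = 3 < 6 — winning move (to 3).
  12: 12 XOR 5 = 9 < 12 — winning move (to 9).
  15: 15 XOR 5 = 10 < 15 — winning move (to 10).
That gives 3 winning moves.

3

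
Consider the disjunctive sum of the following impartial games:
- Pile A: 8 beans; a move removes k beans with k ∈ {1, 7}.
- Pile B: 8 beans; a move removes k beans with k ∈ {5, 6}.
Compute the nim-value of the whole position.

For pile A, compute g(0), g(1), … with moves {1, 7}:
k:     0  1  2  3  4  5  6  7  8
g(k):  0  1  0  1  0  1  0  1  0
So g(8) = 0.
Grundy values for pile B (subtraction set {5, 6}):
g(0) = mex{} = 0
g(1) = mex{} = 0
g(2) = mex{} = 0
g(3) = mex{} = 0
g(4) = mex{} = 0
g(5) = mex{0} = 1
g(6) = mex{0} = 1
g(7) = mex{0} = 1
g(8) = mex{0} = 1
So g(8) = 1.
The value of a disjunctive sum is the nim-sum of the parts.
Combined value = 0 XOR 1 = 1.

1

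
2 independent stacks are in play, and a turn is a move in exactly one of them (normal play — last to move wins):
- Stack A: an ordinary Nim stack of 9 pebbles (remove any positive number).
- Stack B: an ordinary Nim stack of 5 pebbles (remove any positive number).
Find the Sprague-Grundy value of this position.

12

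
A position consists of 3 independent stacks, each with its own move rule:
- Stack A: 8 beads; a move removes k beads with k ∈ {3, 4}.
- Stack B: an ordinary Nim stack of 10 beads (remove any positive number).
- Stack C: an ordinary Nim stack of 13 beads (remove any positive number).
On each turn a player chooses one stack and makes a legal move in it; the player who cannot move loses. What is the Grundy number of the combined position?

Grundy values for stack A (subtraction set {3, 4}):
g(0) = mex{} = 0
g(1) = mex{} = 0
g(2) = mex{} = 0
g(3) = mex{0} = 1
g(4) = mex{0} = 1
g(5) = mex{0} = 1
g(6) = mex{0,1} = 2
g(7) = mex{1} = 0
g(8) = mex{1} = 0
So g(8) = 0.
Stack B is a plain Nim stack of size 10, so its Grundy value is 10.
Stack C is a plain Nim stack of size 13, so its Grundy value is 13.
The value of a disjunctive sum is the nim-sum of the parts.
Combined value = 0 XOR 10 XOR 13 = 7.

7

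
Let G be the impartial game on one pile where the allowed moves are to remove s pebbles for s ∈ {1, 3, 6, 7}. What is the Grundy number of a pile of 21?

3

Compute g(0), g(1), … for moves {1, 3, 6, 7}:
k:     0  1  2  3  4  5  6  7  8  9 10 11 12 13 14 15 16 17 18 19 20 21
g(k):  0  1  0  1  0  1  2  3  2  3  2  3  0  1  0  1  0  1  2  3  2  3
So g(21) = 3.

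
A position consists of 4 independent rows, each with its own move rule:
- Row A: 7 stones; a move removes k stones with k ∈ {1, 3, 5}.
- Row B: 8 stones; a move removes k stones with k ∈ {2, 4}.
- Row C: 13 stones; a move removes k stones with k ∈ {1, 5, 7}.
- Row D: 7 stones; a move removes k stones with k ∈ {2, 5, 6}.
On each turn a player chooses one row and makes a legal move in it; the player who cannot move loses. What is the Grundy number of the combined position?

Grundy values for row A (subtraction set {1, 3, 5}):
g(0) = mex{} = 0
g(1) = mex{0} = 1
g(2) = mex{1} = 0
g(3) = mex{0} = 1
g(4) = mex{1} = 0
g(5) = mex{0} = 1
g(6) = mex{1} = 0
g(7) = mex{0} = 1
So g(7) = 1.
For row B, compute g(0), g(1), … with moves {2, 4}:
g(0) = mex{} = 0
g(1) = mex{} = 0
g(2) = mex{0} = 1
g(3) = mex{0} = 1
g(4) = mex{0,1} = 2
g(5) = mex{0,1} = 2
g(6) = mex{1,2} = 0
g(7) = mex{1,2} = 0
g(8) = mex{0,2} = 1
So g(8) = 1.
Grundy values for row C (subtraction set {1, 5, 7}):
g(0) = mex{} = 0
g(1) = mex{0} = 1
g(2) = mex{1} = 0
g(3) = mex{0} = 1
g(4) = mex{1} = 0
g(5) = mex{0} = 1
g(6) = mex{1} = 0
g(7) = mex{0} = 1
g(8) = mex{1} = 0
g(9) = mex{0} = 1
g(10) = mex{1} = 0
g(11) = mex{0} = 1
g(12) = mex{1} = 0
g(13) = mex{0} = 1
So g(13) = 1.
For row D, compute g(0), g(1), … with moves {2, 5, 6}:
g(0) = mex{} = 0
g(1) = mex{} = 0
g(2) = mex{0} = 1
g(3) = mex{0} = 1
g(4) = mex{1} = 0
g(5) = mex{0,1} = 2
g(6) = mex{0} = 1
g(7) = mex{0,1,2} = 3
So g(7) = 3.
The value of a disjunctive sum is the nim-sum of the parts.
Combined value = 1 XOR 1 XOR 1 XOR 3 = 2.

2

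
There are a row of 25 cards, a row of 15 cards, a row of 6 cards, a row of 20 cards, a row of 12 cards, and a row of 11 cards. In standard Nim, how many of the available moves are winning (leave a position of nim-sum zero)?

Nim-sum: 25 ^ 15 ^ 6 ^ 20 ^ 12 ^ 11 = 3.
The overall nim-sum is X = 3. A row of size p has a winning move iff p XOR X < p (reduce it to p XOR X).
  25: 25 XOR 3 = 26 ≥ 25 — no move.
  15: 15 XOR 3 = 12 < 15 — winning move (to 12).
  6: 6 XOR 3 = 5 < 6 — winning move (to 5).
  20: 20 XOR 3 = 23 ≥ 20 — no move.
  12: 12 XOR 3 = 15 ≥ 12 — no move.
  11: 11 XOR 3 = 8 < 11 — winning move (to 8).
That gives 3 winning moves.

3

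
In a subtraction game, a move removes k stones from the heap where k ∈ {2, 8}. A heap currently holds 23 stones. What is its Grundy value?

1

Compute g(0), g(1), … for moves {2, 8}:
k:     0  1  2  3  4  5  6  7  8  9 10 11 12 13 14 15 16 17 18 19 20 21 22 23
g(k):  0  0  1  1  0  0  1  1  2  2  0  0  1  1  0  0  1  1  2  2  0  0  1  1
So g(23) = 1.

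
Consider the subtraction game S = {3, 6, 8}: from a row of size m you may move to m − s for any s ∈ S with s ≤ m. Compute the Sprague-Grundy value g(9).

3

Compute g(0), g(1), … for moves {3, 6, 8}:
k:     0  1  2  3  4  5  6  7  8  9
g(k):  0  0  0  1  1  1  2  2  2  3
So g(9) = 3.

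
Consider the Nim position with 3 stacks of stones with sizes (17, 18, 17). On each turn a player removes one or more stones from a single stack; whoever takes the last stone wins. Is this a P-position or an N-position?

N-position

Compute the nim-sum pairwise:
17 XOR 18 = 3
3 XOR 17 = 18
The nim-sum is 18 ≠ 0, so this is an N-position: the player to move can win.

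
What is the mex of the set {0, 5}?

1

0 is in the set but 1 is not, so the mex is 1.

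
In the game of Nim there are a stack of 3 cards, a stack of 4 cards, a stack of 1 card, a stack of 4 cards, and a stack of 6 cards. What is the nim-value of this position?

4

Compute the nim-sum pairwise:
3 XOR 4 = 7
7 XOR 1 = 6
6 XOR 4 = 2
2 XOR 6 = 4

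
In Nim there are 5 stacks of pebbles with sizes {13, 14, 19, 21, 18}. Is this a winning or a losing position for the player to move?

Winning position

Nim-sum: 13 ⊕ 14 ⊕ 19 ⊕ 21 ⊕ 18 = 23.
The nim-sum is 23 ≠ 0, so this is an N-position: the player to move can win.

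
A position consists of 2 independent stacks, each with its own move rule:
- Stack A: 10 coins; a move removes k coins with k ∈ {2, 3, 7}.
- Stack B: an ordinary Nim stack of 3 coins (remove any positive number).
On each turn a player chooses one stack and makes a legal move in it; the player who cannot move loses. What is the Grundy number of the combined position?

Grundy values for stack A (subtraction set {2, 3, 7}):
g(0) = mex{} = 0
g(1) = mex{} = 0
g(2) = mex{0} = 1
g(3) = mex{0} = 1
g(4) = mex{0,1} = 2
g(5) = mex{1} = 0
g(6) = mex{1,2} = 0
g(7) = mex{0,2} = 1
g(8) = mex{0} = 1
g(9) = mex{0,1} = 2
g(10) = mex{1} = 0
So g(10) = 0.
Stack B is a plain Nim stack of size 3, so its Grundy value is 3.
By the Sprague-Grundy theorem, the Grundy value of a sum of independent games is the XOR of the component values.
Combined value = 0 XOR 3 = 3.

3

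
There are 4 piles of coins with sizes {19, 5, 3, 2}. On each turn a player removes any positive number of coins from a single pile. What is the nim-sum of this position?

Nim-sum: 19 XOR 5 XOR 3 XOR 2 = 23.

23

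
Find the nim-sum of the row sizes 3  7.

4

Nim-sum: 3 XOR 7 = 4.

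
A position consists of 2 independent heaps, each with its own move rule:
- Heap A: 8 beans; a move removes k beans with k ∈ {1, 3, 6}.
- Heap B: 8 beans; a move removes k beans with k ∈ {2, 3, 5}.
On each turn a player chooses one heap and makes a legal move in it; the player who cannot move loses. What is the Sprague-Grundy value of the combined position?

Grundy values for heap A (subtraction set {1, 3, 6}):
g(0) = mex{} = 0
g(1) = mex{0} = 1
g(2) = mex{1} = 0
g(3) = mex{0} = 1
g(4) = mex{1} = 0
g(5) = mex{0} = 1
g(6) = mex{0,1} = 2
g(7) = mex{0,1,2} = 3
g(8) = mex{0,1,3} = 2
So g(8) = 2.
Grundy values for heap B (subtraction set {2, 3, 5}):
k:     0  1  2  3  4  5  6  7  8
g(k):  0  0  1  1  2  2  3  0  0
So g(8) = 0.
By the Sprague-Grundy theorem, the Grundy value of a sum of independent games is the XOR of the component values.
Combined value = 2 XOR 0 = 2.

2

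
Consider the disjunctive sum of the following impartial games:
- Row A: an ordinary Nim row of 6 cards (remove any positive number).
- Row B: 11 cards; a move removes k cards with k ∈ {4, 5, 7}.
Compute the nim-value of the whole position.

Row A is a plain Nim row of size 6, so its Grundy value is 6.
For row B, compute g(0), g(1), … with moves {4, 5, 7}:
g(0) = mex{} = 0
g(1) = mex{} = 0
g(2) = mex{} = 0
g(3) = mex{} = 0
g(4) = mex{0} = 1
g(5) = mex{0} = 1
g(6) = mex{0} = 1
g(7) = mex{0} = 1
g(8) = mex{0,1} = 2
g(9) = mex{0,1} = 2
g(10) = mex{0,1} = 2
g(11) = mex{1} = 0
So g(11) = 0.
The value of a disjunctive sum is the nim-sum of the parts.
Combined value = 6 ⊕ 0 = 6.

6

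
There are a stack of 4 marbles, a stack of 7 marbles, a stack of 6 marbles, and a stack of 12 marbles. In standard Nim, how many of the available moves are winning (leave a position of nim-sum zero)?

Compute the nim-sum pairwise:
4 ⊕ 7 = 3
3 ⊕ 6 = 5
5 ⊕ 12 = 9
The overall nim-sum is X = 9. A stack of size p has a winning move iff p XOR X < p (reduce it to p XOR X).
  4: 4 XOR 9 = 13 ≥ 4 — no move.
  7: 7 XOR 9 = 14 ≥ 7 — no move.
  6: 6 XOR 9 = 15 ≥ 6 — no move.
  12: 12 XOR 9 = 5 < 12 — winning move (to 5).
That gives 1 winning move.

1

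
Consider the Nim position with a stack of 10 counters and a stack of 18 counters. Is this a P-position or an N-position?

Compute the nim-sum pairwise:
10 ^ 18 = 24
The nim-sum is 24 ≠ 0, so this is an N-position: the player to move can win.

N-position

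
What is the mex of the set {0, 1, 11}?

2

The values 0, 1 are all present; 2 is the first non-negative integer missing from the set.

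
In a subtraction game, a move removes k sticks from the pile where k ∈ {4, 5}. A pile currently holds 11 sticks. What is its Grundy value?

0

Compute g(0), g(1), … for moves {4, 5}:
g(0) = mex{} = 0
g(1) = mex{} = 0
g(2) = mex{} = 0
g(3) = mex{} = 0
g(4) = mex{0} = 1
g(5) = mex{0} = 1
g(6) = mex{0} = 1
g(7) = mex{0} = 1
g(8) = mex{0,1} = 2
g(9) = mex{1} = 0
g(10) = mex{1} = 0
g(11) = mex{1} = 0
So g(11) = 0.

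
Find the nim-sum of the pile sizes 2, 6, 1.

5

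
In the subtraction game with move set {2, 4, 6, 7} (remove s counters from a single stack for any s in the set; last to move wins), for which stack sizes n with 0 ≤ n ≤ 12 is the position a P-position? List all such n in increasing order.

Compute g(0), g(1), … for moves {2, 4, 6, 7}:
k:     0  1  2  3  4  5  6  7  8  9 10 11 12
g(k):  0  0  1  1  2  2  3  3  4  0  0  1  1
The P-positions (g = 0) in 0..12 are 0, 1, 9, 10.

0, 1, 9, 10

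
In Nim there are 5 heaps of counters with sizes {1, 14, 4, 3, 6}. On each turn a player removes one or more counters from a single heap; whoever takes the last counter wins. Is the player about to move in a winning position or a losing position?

Compute the nim-sum pairwise:
1 ^ 14 = 15
15 ^ 4 = 11
11 ^ 3 = 8
8 ^ 6 = 14
The nim-sum is 14 ≠ 0, so this is an N-position: the player to move can win.

Winning position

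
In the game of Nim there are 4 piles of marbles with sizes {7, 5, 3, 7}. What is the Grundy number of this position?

6

Write each in binary and XOR column by column:
  111  (7)
  101  (5)
  011  (3)
  111  (7)
  ---
  110  (6)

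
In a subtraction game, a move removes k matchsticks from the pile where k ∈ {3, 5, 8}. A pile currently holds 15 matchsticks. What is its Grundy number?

1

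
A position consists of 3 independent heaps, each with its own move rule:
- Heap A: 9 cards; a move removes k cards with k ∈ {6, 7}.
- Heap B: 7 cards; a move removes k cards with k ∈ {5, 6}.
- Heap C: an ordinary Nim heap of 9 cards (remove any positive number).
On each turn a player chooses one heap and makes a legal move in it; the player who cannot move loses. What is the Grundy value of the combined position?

9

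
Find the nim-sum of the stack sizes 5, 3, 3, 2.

7

Compute the nim-sum pairwise:
5 ⊕ 3 = 6
6 ⊕ 3 = 5
5 ⊕ 2 = 7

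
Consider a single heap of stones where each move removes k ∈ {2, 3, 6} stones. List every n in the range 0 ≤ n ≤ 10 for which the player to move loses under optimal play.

0, 1, 5, 9, 10

Build the Grundy sequence with g(k) = mex{g(k−s) : s ∈ {2, 3, 6}, s ≤ k}:
k:     0  1  2  3  4  5  6  7  8  9 10
g(k):  0  0  1  1  2  0  3  1  2  0  0
The P-positions (g = 0) in 0..10 are 0, 1, 5, 9, 10.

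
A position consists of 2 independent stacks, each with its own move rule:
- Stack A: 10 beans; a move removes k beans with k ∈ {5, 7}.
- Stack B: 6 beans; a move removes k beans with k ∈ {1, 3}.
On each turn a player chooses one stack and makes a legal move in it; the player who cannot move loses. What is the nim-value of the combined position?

For stack A, compute g(0), g(1), … with moves {5, 7}:
k:     0  1  2  3  4  5  6  7  8  9 10
g(k):  0  0  0  0  0  1  1  1  1  1  2
So g(10) = 2.
For stack B, compute g(0), g(1), … with moves {1, 3}:
g(0) = mex{} = 0
g(1) = mex{0} = 1
g(2) = mex{1} = 0
g(3) = mex{0} = 1
g(4) = mex{1} = 0
g(5) = mex{0} = 1
g(6) = mex{1} = 0
So g(6) = 0.
By the Sprague-Grundy theorem, the Grundy value of a sum of independent games is the XOR of the component values.
Combined value = 2 ⊕ 0 = 2.

2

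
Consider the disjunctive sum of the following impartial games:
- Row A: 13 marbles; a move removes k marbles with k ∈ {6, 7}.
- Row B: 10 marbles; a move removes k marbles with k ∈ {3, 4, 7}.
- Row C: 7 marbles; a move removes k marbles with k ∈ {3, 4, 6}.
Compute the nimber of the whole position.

2

Build the Grundy sequence for row A with g(k) = mex{g(k−s) : s ∈ {6, 7}, s ≤ k}:
k:     0  1  2  3  4  5  6  7  8  9 10 11 12 13
g(k):  0  0  0  0  0  0  1  1  1  1  1  1  2  0
So g(13) = 0.
For row B, compute g(0), g(1), … with moves {3, 4, 7}:
k:     0  1  2  3  4  5  6  7  8  9 10
g(k):  0  0  0  1  1  1  2  2  2  3  0
So g(10) = 0.
Build the Grundy sequence for row C with g(k) = mex{g(k−s) : s ∈ {3, 4, 6}, s ≤ k}:
g(0) = mex{} = 0
g(1) = mex{} = 0
g(2) = mex{} = 0
g(3) = mex{0} = 1
g(4) = mex{0} = 1
g(5) = mex{0} = 1
g(6) = mex{0,1} = 2
g(7) = mex{0,1} = 2
So g(7) = 2.
The value of a disjunctive sum is the nim-sum of the parts.
Combined value = 0 XOR 0 XOR 2 = 2.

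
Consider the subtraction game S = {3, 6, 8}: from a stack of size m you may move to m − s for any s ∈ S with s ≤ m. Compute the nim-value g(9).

Compute g(0), g(1), … for moves {3, 6, 8}:
k:     0  1  2  3  4  5  6  7  8  9
g(k):  0  0  0  1  1  1  2  2  2  3
So g(9) = 3.

3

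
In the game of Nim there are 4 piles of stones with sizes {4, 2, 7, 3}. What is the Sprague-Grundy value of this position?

Compute the nim-sum pairwise:
4 ⊕ 2 = 6
6 ⊕ 7 = 1
1 ⊕ 3 = 2

2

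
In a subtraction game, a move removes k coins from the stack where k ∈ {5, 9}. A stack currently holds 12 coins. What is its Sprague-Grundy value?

2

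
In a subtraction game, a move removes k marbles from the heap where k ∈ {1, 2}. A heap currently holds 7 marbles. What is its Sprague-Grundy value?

Grundy values for subtraction set {1, 2}:
k:     0  1  2  3  4  5  6  7
g(k):  0  1  2  0  1  2  0  1
So g(7) = 1.

1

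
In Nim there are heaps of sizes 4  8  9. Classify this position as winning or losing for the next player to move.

Winning position

Nim-sum: 4 ⊕ 8 ⊕ 9 = 5.
The nim-sum is 5 ≠ 0, so this is an N-position: the player to move can win.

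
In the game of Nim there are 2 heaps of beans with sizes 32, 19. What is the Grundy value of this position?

51

Compute the nim-sum pairwise:
32 ⊕ 19 = 51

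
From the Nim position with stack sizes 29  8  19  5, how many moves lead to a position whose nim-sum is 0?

Bitwise XOR of the heap sizes:
  11101  (29)
  01000  (8)
  10011  (19)
  00101  (5)
  -----
  00011  (3)
The overall nim-sum is X = 3. A stack of size p has a winning move iff p XOR X < p (reduce it to p XOR X).
  29: 29 XOR 3 = 30 ≥ 29 — no move.
  8: 8 XOR 3 = 11 ≥ 8 — no move.
  19: 19 XOR 3 = 16 < 19 — winning move (to 16).
  5: 5 XOR 3 = 6 ≥ 5 — no move.
That gives 1 winning move.

1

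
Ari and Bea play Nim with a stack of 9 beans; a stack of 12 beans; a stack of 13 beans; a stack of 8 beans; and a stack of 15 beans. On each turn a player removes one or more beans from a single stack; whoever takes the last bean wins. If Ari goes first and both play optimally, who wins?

Ari wins

Compute the nim-sum pairwise:
9 ⊕ 12 = 5
5 ⊕ 13 = 8
8 ⊕ 8 = 0
0 ⊕ 15 = 15
The nim-sum is 15 ≠ 0, so this is an N-position: the player to move can win; Ari has a winning move.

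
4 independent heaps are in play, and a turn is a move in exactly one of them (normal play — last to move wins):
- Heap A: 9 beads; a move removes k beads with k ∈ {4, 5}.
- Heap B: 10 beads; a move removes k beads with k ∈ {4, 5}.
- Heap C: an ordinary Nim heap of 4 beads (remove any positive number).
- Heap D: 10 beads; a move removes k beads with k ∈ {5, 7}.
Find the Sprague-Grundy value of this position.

6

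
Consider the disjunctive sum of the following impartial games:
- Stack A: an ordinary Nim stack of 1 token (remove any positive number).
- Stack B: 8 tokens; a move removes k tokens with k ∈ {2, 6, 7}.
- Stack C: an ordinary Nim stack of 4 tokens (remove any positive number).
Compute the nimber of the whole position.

7

Stack A is a plain Nim stack of size 1, so its Grundy value is 1.
For stack B, compute g(0), g(1), … with moves {2, 6, 7}:
g(0) = mex{} = 0
g(1) = mex{} = 0
g(2) = mex{0} = 1
g(3) = mex{0} = 1
g(4) = mex{1} = 0
g(5) = mex{1} = 0
g(6) = mex{0} = 1
g(7) = mex{0} = 1
g(8) = mex{0,1} = 2
So g(8) = 2.
Stack C is a plain Nim stack of size 4, so its Grundy value is 4.
The value of a disjunctive sum is the nim-sum of the parts.
Combined value = 1 XOR 2 XOR 4 = 7.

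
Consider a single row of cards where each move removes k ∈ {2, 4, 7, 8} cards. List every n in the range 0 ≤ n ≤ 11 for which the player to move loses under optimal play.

0, 1, 6, 11

Compute g(0), g(1), … for moves {2, 4, 7, 8}:
g(0) = mex{} = 0
g(1) = mex{} = 0
g(2) = mex{0} = 1
g(3) = mex{0} = 1
g(4) = mex{0,1} = 2
g(5) = mex{0,1} = 2
g(6) = mex{1,2} = 0
g(7) = mex{0,1,2} = 3
g(8) = mex{0,2} = 1
g(9) = mex{0,1,2,3} = 4
g(10) = mex{0,1} = 2
g(11) = mex{1,2,3,4} = 0
The P-positions (g = 0) in 0..11 are 0, 1, 6, 11.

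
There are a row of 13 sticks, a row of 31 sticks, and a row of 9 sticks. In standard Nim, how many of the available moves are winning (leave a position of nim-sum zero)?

Write each in binary and XOR column by column:
  01101  (13)
  11111  (31)
  01001  (9)
  -----
  11011  (27)
The overall nim-sum is X = 27. A row of size p has a winning move iff p XOR X < p (reduce it to p XOR X).
  13: 13 XOR 27 = 22 ≥ 13 — no move.
  31: 31 XOR 27 = 4 < 31 — winning move (to 4).
  9: 9 XOR 27 = 18 ≥ 9 — no move.
That gives 1 winning move.

1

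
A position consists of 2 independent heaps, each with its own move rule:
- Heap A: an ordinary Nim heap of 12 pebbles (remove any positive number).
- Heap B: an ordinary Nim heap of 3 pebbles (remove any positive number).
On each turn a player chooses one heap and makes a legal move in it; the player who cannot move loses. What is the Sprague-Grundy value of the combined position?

Heap A is a plain Nim heap of size 12, so its Grundy value is 12.
Heap B is a plain Nim heap of size 3, so its Grundy value is 3.
The value of a disjunctive sum is the nim-sum of the parts.
Combined value = 12 XOR 3 = 15.

15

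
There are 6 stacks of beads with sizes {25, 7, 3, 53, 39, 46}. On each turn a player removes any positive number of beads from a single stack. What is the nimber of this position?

Nim-sum: 25 ⊕ 7 ⊕ 3 ⊕ 53 ⊕ 39 ⊕ 46 = 33.

33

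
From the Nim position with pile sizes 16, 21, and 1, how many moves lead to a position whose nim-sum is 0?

1

Compute the nim-sum pairwise:
16 XOR 21 = 5
5 XOR 1 = 4
The overall nim-sum is X = 4. A pile of size p has a winning move iff p XOR X < p (reduce it to p XOR X).
  16: 16 XOR 4 = 20 ≥ 16 — no move.
  21: 21 XOR 4 = 17 < 21 — winning move (to 17).
  1: 1 XOR 4 = 5 ≥ 1 — no move.
That gives 1 winning move.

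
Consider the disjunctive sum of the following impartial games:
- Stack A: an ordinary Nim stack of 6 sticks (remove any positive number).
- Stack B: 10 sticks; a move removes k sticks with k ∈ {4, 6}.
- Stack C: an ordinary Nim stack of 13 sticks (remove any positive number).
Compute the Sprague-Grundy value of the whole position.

Stack A is a plain Nim stack of size 6, so its Grundy value is 6.
Grundy values for stack B (subtraction set {4, 6}):
g(0) = mex{} = 0
g(1) = mex{} = 0
g(2) = mex{} = 0
g(3) = mex{} = 0
g(4) = mex{0} = 1
g(5) = mex{0} = 1
g(6) = mex{0} = 1
g(7) = mex{0} = 1
g(8) = mex{0,1} = 2
g(9) = mex{0,1} = 2
g(10) = mex{1} = 0
So g(10) = 0.
Stack C is a plain Nim stack of size 13, so its Grundy value is 13.
By the Sprague-Grundy theorem, the Grundy value of a sum of independent games is the XOR of the component values.
Combined value = 6 ⊕ 0 ⊕ 13 = 11.

11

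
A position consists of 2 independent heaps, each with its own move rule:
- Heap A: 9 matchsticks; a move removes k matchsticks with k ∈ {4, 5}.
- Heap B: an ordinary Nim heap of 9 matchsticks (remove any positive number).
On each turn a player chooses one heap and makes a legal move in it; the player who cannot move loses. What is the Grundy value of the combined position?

9

Build the Grundy sequence for heap A with g(k) = mex{g(k−s) : s ∈ {4, 5}, s ≤ k}:
g(0) = mex{} = 0
g(1) = mex{} = 0
g(2) = mex{} = 0
g(3) = mex{} = 0
g(4) = mex{0} = 1
g(5) = mex{0} = 1
g(6) = mex{0} = 1
g(7) = mex{0} = 1
g(8) = mex{0,1} = 2
g(9) = mex{1} = 0
So g(9) = 0.
Heap B is a plain Nim heap of size 9, so its Grundy value is 9.
The value of a disjunctive sum is the nim-sum of the parts.
Combined value = 0 XOR 9 = 9.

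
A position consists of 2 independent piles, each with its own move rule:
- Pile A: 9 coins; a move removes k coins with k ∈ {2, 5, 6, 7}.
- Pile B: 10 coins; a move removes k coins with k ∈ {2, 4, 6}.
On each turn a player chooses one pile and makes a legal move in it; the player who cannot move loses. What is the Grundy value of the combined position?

3

Build the Grundy sequence for pile A with g(k) = mex{g(k−s) : s ∈ {2, 5, 6, 7}, s ≤ k}:
g(0) = mex{} = 0
g(1) = mex{} = 0
g(2) = mex{0} = 1
g(3) = mex{0} = 1
g(4) = mex{1} = 0
g(5) = mex{0,1} = 2
g(6) = mex{0} = 1
g(7) = mex{0,1,2} = 3
g(8) = mex{0,1} = 2
g(9) = mex{0,1,3} = 2
So g(9) = 2.
Build the Grundy sequence for pile B with g(k) = mex{g(k−s) : s ∈ {2, 4, 6}, s ≤ k}:
k:     0  1  2  3  4  5  6  7  8  9 10
g(k):  0  0  1  1  2  2  3  3  0  0  1
So g(10) = 1.
By the Sprague-Grundy theorem, the Grundy value of a sum of independent games is the XOR of the component values.
Combined value = 2 XOR 1 = 3.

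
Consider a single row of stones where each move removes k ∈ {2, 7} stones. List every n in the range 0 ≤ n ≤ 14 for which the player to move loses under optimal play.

0, 1, 4, 5, 9, 10, 13, 14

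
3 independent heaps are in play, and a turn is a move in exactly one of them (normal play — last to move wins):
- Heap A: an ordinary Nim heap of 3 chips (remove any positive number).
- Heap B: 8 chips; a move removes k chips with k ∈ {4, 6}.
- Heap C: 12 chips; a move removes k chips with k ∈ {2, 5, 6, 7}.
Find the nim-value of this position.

1

Heap A is a plain Nim heap of size 3, so its Grundy value is 3.
Build the Grundy sequence for heap B with g(k) = mex{g(k−s) : s ∈ {4, 6}, s ≤ k}:
g(0) = mex{} = 0
g(1) = mex{} = 0
g(2) = mex{} = 0
g(3) = mex{} = 0
g(4) = mex{0} = 1
g(5) = mex{0} = 1
g(6) = mex{0} = 1
g(7) = mex{0} = 1
g(8) = mex{0,1} = 2
So g(8) = 2.
Build the Grundy sequence for heap C with g(k) = mex{g(k−s) : s ∈ {2, 5, 6, 7}, s ≤ k}:
g(0) = mex{} = 0
g(1) = mex{} = 0
g(2) = mex{0} = 1
g(3) = mex{0} = 1
g(4) = mex{1} = 0
g(5) = mex{0,1} = 2
g(6) = mex{0} = 1
g(7) = mex{0,1,2} = 3
g(8) = mex{0,1} = 2
g(9) = mex{0,1,3} = 2
g(10) = mex{0,1,2} = 3
g(11) = mex{0,1,2} = 3
g(12) = mex{1,2,3} = 0
So g(12) = 0.
By the Sprague-Grundy theorem, the Grundy value of a sum of independent games is the XOR of the component values.
Combined value = 3 XOR 2 XOR 0 = 1.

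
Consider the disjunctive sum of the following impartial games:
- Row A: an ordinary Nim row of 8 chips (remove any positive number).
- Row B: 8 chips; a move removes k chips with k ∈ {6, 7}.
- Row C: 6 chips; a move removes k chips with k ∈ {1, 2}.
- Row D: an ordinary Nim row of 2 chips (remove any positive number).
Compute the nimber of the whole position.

11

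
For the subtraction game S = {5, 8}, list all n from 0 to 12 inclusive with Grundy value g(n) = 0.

Build the Grundy sequence with g(k) = mex{g(k−s) : s ∈ {5, 8}, s ≤ k}:
k:     0  1  2  3  4  5  6  7  8  9 10 11 12
g(k):  0  0  0  0  0  1  1  1  1  1  2  2  2
The P-positions (g = 0) in 0..12 are 0, 1, 2, 3, 4.

0, 1, 2, 3, 4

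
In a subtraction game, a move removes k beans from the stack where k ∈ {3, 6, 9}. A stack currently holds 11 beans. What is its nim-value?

Build the Grundy sequence with g(k) = mex{g(k−s) : s ∈ {3, 6, 9}, s ≤ k}:
k:     0  1  2  3  4  5  6  7  8  9 10 11
g(k):  0  0  0  1  1  1  2  2  2  3  3  3
So g(11) = 3.

3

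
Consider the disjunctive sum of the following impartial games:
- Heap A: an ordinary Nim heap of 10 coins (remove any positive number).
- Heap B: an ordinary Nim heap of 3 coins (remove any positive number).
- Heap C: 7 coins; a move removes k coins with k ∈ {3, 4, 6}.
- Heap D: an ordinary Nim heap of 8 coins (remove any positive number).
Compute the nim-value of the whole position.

Heap A is a plain Nim heap of size 10, so its Grundy value is 10.
Heap B is a plain Nim heap of size 3, so its Grundy value is 3.
Build the Grundy sequence for heap C with g(k) = mex{g(k−s) : s ∈ {3, 4, 6}, s ≤ k}:
k:     0  1  2  3  4  5  6  7
g(k):  0  0  0  1  1  1  2  2
So g(7) = 2.
Heap D is a plain Nim heap of size 8, so its Grundy value is 8.
The value of a disjunctive sum is the nim-sum of the parts.
Combined value = 10 XOR 3 XOR 2 XOR 8 = 3.

3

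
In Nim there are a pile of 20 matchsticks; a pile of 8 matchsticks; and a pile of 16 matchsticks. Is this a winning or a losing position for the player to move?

Winning position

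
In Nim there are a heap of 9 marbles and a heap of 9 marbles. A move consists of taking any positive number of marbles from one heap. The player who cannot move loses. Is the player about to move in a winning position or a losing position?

Losing position

Nim-sum: 9 ^ 9 = 0.
The nim-sum is 0, so this is a P-position: the player to move is in a losing position under optimal play.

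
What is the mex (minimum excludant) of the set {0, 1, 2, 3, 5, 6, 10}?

4

The values 0, 1, 2, 3 are all present; 4 is the first non-negative integer missing from the set.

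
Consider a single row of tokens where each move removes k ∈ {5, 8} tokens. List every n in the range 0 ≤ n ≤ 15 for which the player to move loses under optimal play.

0, 1, 2, 3, 4, 13, 14, 15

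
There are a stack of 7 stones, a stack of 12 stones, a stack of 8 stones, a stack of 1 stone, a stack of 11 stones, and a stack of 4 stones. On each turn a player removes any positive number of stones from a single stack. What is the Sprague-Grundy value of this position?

13

Nim-sum: 7 ⊕ 12 ⊕ 8 ⊕ 1 ⊕ 11 ⊕ 4 = 13.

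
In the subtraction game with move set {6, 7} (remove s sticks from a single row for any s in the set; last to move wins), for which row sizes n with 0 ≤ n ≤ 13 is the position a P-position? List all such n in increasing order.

0, 1, 2, 3, 4, 5, 13

Build the Grundy sequence with g(k) = mex{g(k−s) : s ∈ {6, 7}, s ≤ k}:
g(0) = mex{} = 0
g(1) = mex{} = 0
g(2) = mex{} = 0
g(3) = mex{} = 0
g(4) = mex{} = 0
g(5) = mex{} = 0
g(6) = mex{0} = 1
g(7) = mex{0} = 1
g(8) = mex{0} = 1
g(9) = mex{0} = 1
g(10) = mex{0} = 1
g(11) = mex{0} = 1
g(12) = mex{0,1} = 2
g(13) = mex{1} = 0
The P-positions (g = 0) in 0..13 are 0, 1, 2, 3, 4, 5, 13.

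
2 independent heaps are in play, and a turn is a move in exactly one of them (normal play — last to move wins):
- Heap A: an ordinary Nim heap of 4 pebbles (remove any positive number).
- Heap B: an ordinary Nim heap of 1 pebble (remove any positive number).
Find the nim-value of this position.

5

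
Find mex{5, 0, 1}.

2

The values 0, 1 are all present; 2 is the first non-negative integer missing from the set.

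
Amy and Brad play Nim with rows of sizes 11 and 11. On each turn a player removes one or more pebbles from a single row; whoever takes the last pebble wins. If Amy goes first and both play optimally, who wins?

Nim-sum: 11 ^ 11 = 0.
The nim-sum is 0, so this is a P-position: the player to move is in a losing position under optimal play; Amy is about to move from it and so loses — Brad wins.

Brad wins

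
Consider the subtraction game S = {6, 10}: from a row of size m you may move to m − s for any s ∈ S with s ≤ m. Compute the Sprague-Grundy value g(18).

0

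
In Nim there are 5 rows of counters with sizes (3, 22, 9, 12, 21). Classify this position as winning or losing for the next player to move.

Winning position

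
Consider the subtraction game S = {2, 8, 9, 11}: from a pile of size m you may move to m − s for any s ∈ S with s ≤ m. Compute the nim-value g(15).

3

Build the Grundy sequence with g(k) = mex{g(k−s) : s ∈ {2, 8, 9, 11}, s ≤ k}:
k:     0  1  2  3  4  5  6  7  8  9 10 11 12 13 14 15
g(k):  0  0  1  1  0  0  1  1  2  2  3  3  2  2  3  3
So g(15) = 3.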